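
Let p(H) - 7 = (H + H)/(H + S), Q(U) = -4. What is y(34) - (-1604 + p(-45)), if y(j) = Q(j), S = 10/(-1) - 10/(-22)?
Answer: 31827/20 ≈ 1591.3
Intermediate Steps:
S = -105/11 (S = 10*(-1) - 10*(-1/22) = -10 + 5/11 = -105/11 ≈ -9.5455)
y(j) = -4
p(H) = 7 + 2*H/(-105/11 + H) (p(H) = 7 + (H + H)/(H - 105/11) = 7 + (2*H)/(-105/11 + H) = 7 + 2*H/(-105/11 + H))
y(34) - (-1604 + p(-45)) = -4 - (-1604 + 3*(-245 + 33*(-45))/(-105 + 11*(-45))) = -4 - (-1604 + 3*(-245 - 1485)/(-105 - 495)) = -4 - (-1604 + 3*(-1730)/(-600)) = -4 - (-1604 + 3*(-1/600)*(-1730)) = -4 - (-1604 + 173/20) = -4 - 1*(-31907/20) = -4 + 31907/20 = 31827/20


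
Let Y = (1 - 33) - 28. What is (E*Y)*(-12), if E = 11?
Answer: 7920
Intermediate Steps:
Y = -60 (Y = -32 - 28 = -60)
(E*Y)*(-12) = (11*(-60))*(-12) = -660*(-12) = 7920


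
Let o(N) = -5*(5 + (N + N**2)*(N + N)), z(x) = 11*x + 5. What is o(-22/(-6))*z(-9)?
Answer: 1655810/27 ≈ 61326.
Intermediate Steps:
z(x) = 5 + 11*x
o(N) = -25 - 10*N*(N + N**2) (o(N) = -5*(5 + (N + N**2)*(2*N)) = -5*(5 + 2*N*(N + N**2)) = -(25 + 10*N*(N + N**2)) = -25 - 10*N*(N + N**2))
o(-22/(-6))*z(-9) = (-25 - 10*(-22/(-6))**2 - 10*(-22/(-6))**3)*(5 + 11*(-9)) = (-25 - 10*(-22*(-1/6))**2 - 10*(-22*(-1/6))**3)*(5 - 99) = (-25 - 10*(11/3)**2 - 10*(11/3)**3)*(-94) = (-25 - 10*121/9 - 10*1331/27)*(-94) = (-25 - 1210/9 - 13310/27)*(-94) = -17615/27*(-94) = 1655810/27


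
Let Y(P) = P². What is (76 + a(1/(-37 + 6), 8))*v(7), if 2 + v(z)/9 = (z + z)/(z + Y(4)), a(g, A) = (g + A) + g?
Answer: -749376/713 ≈ -1051.0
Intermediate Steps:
a(g, A) = A + 2*g (a(g, A) = (A + g) + g = A + 2*g)
v(z) = -18 + 18*z/(16 + z) (v(z) = -18 + 9*((z + z)/(z + 4²)) = -18 + 9*((2*z)/(z + 16)) = -18 + 9*((2*z)/(16 + z)) = -18 + 9*(2*z/(16 + z)) = -18 + 18*z/(16 + z))
(76 + a(1/(-37 + 6), 8))*v(7) = (76 + (8 + 2/(-37 + 6)))*(-288/(16 + 7)) = (76 + (8 + 2/(-31)))*(-288/23) = (76 + (8 + 2*(-1/31)))*(-288*1/23) = (76 + (8 - 2/31))*(-288/23) = (76 + 246/31)*(-288/23) = (2602/31)*(-288/23) = -749376/713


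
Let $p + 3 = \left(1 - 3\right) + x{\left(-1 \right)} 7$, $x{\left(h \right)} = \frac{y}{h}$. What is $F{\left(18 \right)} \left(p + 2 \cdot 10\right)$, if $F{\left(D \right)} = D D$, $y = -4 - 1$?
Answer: $16200$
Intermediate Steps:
$y = -5$
$F{\left(D \right)} = D^{2}$
$x{\left(h \right)} = - \frac{5}{h}$
$p = 30$ ($p = -3 + \left(\left(1 - 3\right) + - \frac{5}{-1} \cdot 7\right) = -3 + \left(\left(1 - 3\right) + \left(-5\right) \left(-1\right) 7\right) = -3 + \left(-2 + 5 \cdot 7\right) = -3 + \left(-2 + 35\right) = -3 + 33 = 30$)
$F{\left(18 \right)} \left(p + 2 \cdot 10\right) = 18^{2} \left(30 + 2 \cdot 10\right) = 324 \left(30 + 20\right) = 324 \cdot 50 = 16200$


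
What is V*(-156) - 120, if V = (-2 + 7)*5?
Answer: -4020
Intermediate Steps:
V = 25 (V = 5*5 = 25)
V*(-156) - 120 = 25*(-156) - 120 = -3900 - 120 = -4020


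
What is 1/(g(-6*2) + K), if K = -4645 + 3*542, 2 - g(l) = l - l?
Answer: -1/3017 ≈ -0.00033145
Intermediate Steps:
g(l) = 2 (g(l) = 2 - (l - l) = 2 - 1*0 = 2 + 0 = 2)
K = -3019 (K = -4645 + 1626 = -3019)
1/(g(-6*2) + K) = 1/(2 - 3019) = 1/(-3017) = -1/3017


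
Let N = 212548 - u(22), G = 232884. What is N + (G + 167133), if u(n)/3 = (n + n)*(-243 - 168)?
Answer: 666817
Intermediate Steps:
u(n) = -2466*n (u(n) = 3*((n + n)*(-243 - 168)) = 3*((2*n)*(-411)) = 3*(-822*n) = -2466*n)
N = 266800 (N = 212548 - (-2466)*22 = 212548 - 1*(-54252) = 212548 + 54252 = 266800)
N + (G + 167133) = 266800 + (232884 + 167133) = 266800 + 400017 = 666817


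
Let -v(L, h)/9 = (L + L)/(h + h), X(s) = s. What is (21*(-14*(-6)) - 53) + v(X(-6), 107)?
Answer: 183131/107 ≈ 1711.5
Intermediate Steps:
v(L, h) = -9*L/h (v(L, h) = -9*(L + L)/(h + h) = -9*2*L/(2*h) = -9*2*L*1/(2*h) = -9*L/h)
(21*(-14*(-6)) - 53) + v(X(-6), 107) = (21*(-14*(-6)) - 53) - 9*(-6)/107 = (21*84 - 53) - 9*(-6)*1/107 = (1764 - 53) + 54/107 = 1711 + 54/107 = 183131/107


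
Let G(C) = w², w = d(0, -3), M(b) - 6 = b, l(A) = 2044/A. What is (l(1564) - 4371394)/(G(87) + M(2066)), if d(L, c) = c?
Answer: -1709214543/813671 ≈ -2100.6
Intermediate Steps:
M(b) = 6 + b
w = -3
G(C) = 9 (G(C) = (-3)² = 9)
(l(1564) - 4371394)/(G(87) + M(2066)) = (2044/1564 - 4371394)/(9 + (6 + 2066)) = (2044*(1/1564) - 4371394)/(9 + 2072) = (511/391 - 4371394)/2081 = -1709214543/391*1/2081 = -1709214543/813671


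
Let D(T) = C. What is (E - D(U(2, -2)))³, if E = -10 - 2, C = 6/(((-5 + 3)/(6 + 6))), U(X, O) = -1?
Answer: 13824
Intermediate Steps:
C = -36 (C = 6/((-2/12)) = 6/((-2*1/12)) = 6/(-⅙) = 6*(-6) = -36)
E = -12
D(T) = -36
(E - D(U(2, -2)))³ = (-12 - 1*(-36))³ = (-12 + 36)³ = 24³ = 13824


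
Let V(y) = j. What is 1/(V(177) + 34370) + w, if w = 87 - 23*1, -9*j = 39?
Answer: 6598211/103097 ≈ 64.000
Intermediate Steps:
j = -13/3 (j = -1/9*39 = -13/3 ≈ -4.3333)
V(y) = -13/3
w = 64 (w = 87 - 23 = 64)
1/(V(177) + 34370) + w = 1/(-13/3 + 34370) + 64 = 1/(103097/3) + 64 = 3/103097 + 64 = 6598211/103097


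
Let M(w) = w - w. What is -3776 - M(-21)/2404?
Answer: -3776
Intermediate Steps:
M(w) = 0
-3776 - M(-21)/2404 = -3776 - 0/2404 = -3776 - 1*0 = -3776 + 0 = -3776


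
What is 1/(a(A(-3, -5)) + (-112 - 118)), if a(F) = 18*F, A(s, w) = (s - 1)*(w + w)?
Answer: 1/490 ≈ 0.0020408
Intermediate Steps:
A(s, w) = 2*w*(-1 + s) (A(s, w) = (-1 + s)*(2*w) = 2*w*(-1 + s))
1/(a(A(-3, -5)) + (-112 - 118)) = 1/(18*(2*(-5)*(-1 - 3)) + (-112 - 118)) = 1/(18*(2*(-5)*(-4)) - 230) = 1/(18*40 - 230) = 1/(720 - 230) = 1/490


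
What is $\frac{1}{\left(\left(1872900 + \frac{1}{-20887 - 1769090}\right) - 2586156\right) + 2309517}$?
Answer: $\frac{1789977}{2857270475996} \approx 6.2646 \cdot 10^{-7}$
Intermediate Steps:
$\frac{1}{\left(\left(1872900 + \frac{1}{-20887 - 1769090}\right) - 2586156\right) + 2309517} = \frac{1}{\left(\left(1872900 + \frac{1}{-1789977}\right) - 2586156\right) + 2309517} = \frac{1}{\left(\left(1872900 - \frac{1}{1789977}\right) - 2586156\right) + 2309517} = \frac{1}{\left(\frac{3352447923299}{1789977} - 2586156\right) + 2309517} = \frac{1}{- \frac{1276711835113}{1789977} + 2309517} = \frac{1}{\frac{2857270475996}{1789977}} = \frac{1789977}{2857270475996}$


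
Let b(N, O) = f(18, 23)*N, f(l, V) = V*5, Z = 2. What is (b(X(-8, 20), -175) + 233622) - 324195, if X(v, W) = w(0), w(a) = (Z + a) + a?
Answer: -90343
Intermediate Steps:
f(l, V) = 5*V
w(a) = 2 + 2*a (w(a) = (2 + a) + a = 2 + 2*a)
X(v, W) = 2 (X(v, W) = 2 + 2*0 = 2 + 0 = 2)
b(N, O) = 115*N (b(N, O) = (5*23)*N = 115*N)
(b(X(-8, 20), -175) + 233622) - 324195 = (115*2 + 233622) - 324195 = (230 + 233622) - 324195 = 233852 - 324195 = -90343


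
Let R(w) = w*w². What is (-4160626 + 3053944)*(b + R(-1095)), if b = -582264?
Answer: 1453643007717798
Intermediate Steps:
R(w) = w³
(-4160626 + 3053944)*(b + R(-1095)) = (-4160626 + 3053944)*(-582264 + (-1095)³) = -1106682*(-582264 - 1312932375) = -1106682*(-1313514639) = 1453643007717798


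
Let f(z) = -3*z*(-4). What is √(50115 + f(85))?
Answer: √51135 ≈ 226.13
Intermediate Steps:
f(z) = 12*z
√(50115 + f(85)) = √(50115 + 12*85) = √(50115 + 1020) = √51135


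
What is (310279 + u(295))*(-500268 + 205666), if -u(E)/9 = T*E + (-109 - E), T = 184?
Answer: 51438982210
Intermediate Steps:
u(E) = 981 - 1647*E (u(E) = -9*(184*E + (-109 - E)) = -9*(-109 + 183*E) = 981 - 1647*E)
(310279 + u(295))*(-500268 + 205666) = (310279 + (981 - 1647*295))*(-500268 + 205666) = (310279 + (981 - 485865))*(-294602) = (310279 - 484884)*(-294602) = -174605*(-294602) = 51438982210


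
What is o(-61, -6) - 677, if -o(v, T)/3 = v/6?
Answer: -1293/2 ≈ -646.50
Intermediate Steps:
o(v, T) = -v/2 (o(v, T) = -3*v/6 = -v/2)
o(-61, -6) - 677 = -1/2*(-61) - 677 = 61/2 - 677 = -1293/2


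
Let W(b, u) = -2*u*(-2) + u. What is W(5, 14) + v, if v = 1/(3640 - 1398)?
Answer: 156941/2242 ≈ 70.000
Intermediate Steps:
v = 1/2242 ≈ 0.00044603
W(b, u) = 5*u (W(b, u) = -(-4)*u + u = 4*u + u = 5*u)
W(5, 14) + v = 5*14 + 1/2242 = 70 + 1/2242 = 156941/2242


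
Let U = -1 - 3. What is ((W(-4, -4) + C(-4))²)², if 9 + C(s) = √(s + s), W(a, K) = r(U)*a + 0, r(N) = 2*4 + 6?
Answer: 17647889 - 2192840*I*√2 ≈ 1.7648e+7 - 3.1011e+6*I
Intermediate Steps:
U = -4
r(N) = 14 (r(N) = 8 + 6 = 14)
W(a, K) = 14*a (W(a, K) = 14*a + 0 = 14*a)
C(s) = -9 + √2*√s (C(s) = -9 + √(s + s) = -9 + √(2*s) = -9 + √2*√s)
((W(-4, -4) + C(-4))²)² = ((14*(-4) + (-9 + √2*√(-4)))²)² = ((-56 + (-9 + √2*(2*I)))²)² = ((-56 + (-9 + 2*I*√2))²)² = ((-65 + 2*I*√2)²)² = (-65 + 2*I*√2)⁴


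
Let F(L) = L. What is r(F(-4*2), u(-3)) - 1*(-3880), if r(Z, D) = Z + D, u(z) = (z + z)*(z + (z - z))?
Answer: 3890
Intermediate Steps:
u(z) = 2*z² (u(z) = (2*z)*(z + 0) = (2*z)*z = 2*z²)
r(Z, D) = D + Z
r(F(-4*2), u(-3)) - 1*(-3880) = (2*(-3)² - 4*2) - 1*(-3880) = (2*9 - 8) + 3880 = (18 - 8) + 3880 = 10 + 3880 = 3890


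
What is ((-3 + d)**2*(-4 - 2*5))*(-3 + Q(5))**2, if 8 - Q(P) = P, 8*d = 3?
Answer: 0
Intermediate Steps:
d = 3/8 (d = (1/8)*3 = 3/8 ≈ 0.37500)
Q(P) = 8 - P
((-3 + d)**2*(-4 - 2*5))*(-3 + Q(5))**2 = ((-3 + 3/8)**2*(-4 - 2*5))*(-3 + (8 - 1*5))**2 = ((-21/8)**2*(-4 - 10))*(-3 + (8 - 5))**2 = ((441/64)*(-14))*(-3 + 3)**2 = -3087/32*0**2 = -3087/32*0 = 0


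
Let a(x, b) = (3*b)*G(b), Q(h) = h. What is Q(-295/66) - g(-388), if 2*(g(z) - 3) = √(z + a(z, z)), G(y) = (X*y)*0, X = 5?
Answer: -493/66 - I*√97 ≈ -7.4697 - 9.8489*I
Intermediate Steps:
G(y) = 0 (G(y) = (5*y)*0 = 0)
a(x, b) = 0 (a(x, b) = (3*b)*0 = 0)
g(z) = 3 + √z/2 (g(z) = 3 + √(z + 0)/2 = 3 + √z/2)
Q(-295/66) - g(-388) = -295/66 - (3 + √(-388)/2) = -295*1/66 - (3 + (2*I*√97)/2) = -295/66 - (3 + I*√97) = -295/66 + (-3 - I*√97) = -493/66 - I*√97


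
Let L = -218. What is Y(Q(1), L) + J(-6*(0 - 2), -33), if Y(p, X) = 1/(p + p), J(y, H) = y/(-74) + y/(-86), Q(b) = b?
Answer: 631/3182 ≈ 0.19830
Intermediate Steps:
J(y, H) = -40*y/1591 (J(y, H) = y*(-1/74) + y*(-1/86) = -y/74 - y/86 = -40*y/1591)
Y(p, X) = 1/(2*p)
Y(Q(1), L) + J(-6*(0 - 2), -33) = (½)/1 - (-240)*(0 - 2)/1591 = (½)*1 - (-240)*(-2)/1591 = ½ - 40/1591*12 = ½ - 480/1591 = 631/3182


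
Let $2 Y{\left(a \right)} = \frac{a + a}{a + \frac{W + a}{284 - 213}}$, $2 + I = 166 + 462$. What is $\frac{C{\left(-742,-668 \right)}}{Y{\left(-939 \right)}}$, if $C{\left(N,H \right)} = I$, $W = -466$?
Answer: $\frac{136148}{213} \approx 639.19$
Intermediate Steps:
$I = 626$ ($I = -2 + \left(166 + 462\right) = -2 + 628 = 626$)
$C{\left(N,H \right)} = 626$
$Y{\left(a \right)} = \frac{a}{- \frac{466}{71} + \frac{72 a}{71}}$ ($Y{\left(a \right)} = \frac{\left(a + a\right) \frac{1}{a + \frac{-466 + a}{284 - 213}}}{2} = \frac{2 a \frac{1}{a + \frac{-466 + a}{71}}}{2} = \frac{2 a \frac{1}{a + \left(-466 + a\right) \frac{1}{71}}}{2} = \frac{2 a \frac{1}{a + \left(- \frac{466}{71} + \frac{a}{71}\right)}}{2} = \frac{2 a \frac{1}{- \frac{466}{71} + \frac{72 a}{71}}}{2} = \frac{a}{- \frac{466}{71} + \frac{72 a}{71}}$)
$\frac{C{\left(-742,-668 \right)}}{Y{\left(-939 \right)}} = \frac{626}{\frac{71}{2} \left(-939\right) \frac{1}{-233 + 36 \left(-939\right)}} = \frac{626}{\frac{71}{2} \left(-939\right) \frac{1}{-233 - 33804}} = \frac{626}{\frac{71}{2} \left(-939\right) \frac{1}{-34037}} = \frac{626}{\frac{71}{2} \left(-939\right) \left(- \frac{1}{34037}\right)} = \frac{626}{\frac{66669}{68074}} = 626 \cdot \frac{68074}{66669} = \frac{136148}{213}$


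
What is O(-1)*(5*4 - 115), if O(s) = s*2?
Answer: 190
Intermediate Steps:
O(s) = 2*s
O(-1)*(5*4 - 115) = (2*(-1))*(5*4 - 115) = -2*(20 - 115) = -2*(-95) = 190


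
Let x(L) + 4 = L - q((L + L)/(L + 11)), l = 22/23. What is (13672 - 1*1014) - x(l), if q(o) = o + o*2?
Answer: 7280376/575 ≈ 12662.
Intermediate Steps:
q(o) = 3*o (q(o) = o + 2*o = 3*o)
l = 22/23 (l = 22*(1/23) = 22/23 ≈ 0.95652)
x(L) = -4 + L - 6*L/(11 + L) (x(L) = -4 + (L - 3*(L + L)/(L + 11)) = -4 + (L - 3*(2*L)/(11 + L)) = -4 + (L - 3*2*L/(11 + L)) = -4 + (L - 6*L/(11 + L)) = -4 + L - 6*L/(11 + L))
(13672 - 1*1014) - x(l) = (13672 - 1*1014) - (-44 + 22/23 + (22/23)²)/(11 + 22/23) = (13672 - 1014) - (-44 + 22/23 + 484/529)/275/23 = 12658 - 23*(-22286)/(275*529) = 12658 - 1*(-2026/575) = 12658 + 2026/575 = 7280376/575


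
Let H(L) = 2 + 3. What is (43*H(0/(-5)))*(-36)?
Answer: -7740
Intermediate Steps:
H(L) = 5
(43*H(0/(-5)))*(-36) = (43*5)*(-36) = 215*(-36) = -7740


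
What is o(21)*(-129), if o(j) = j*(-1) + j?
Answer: 0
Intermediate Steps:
o(j) = 0 (o(j) = -j + j = 0)
o(21)*(-129) = 0*(-129) = 0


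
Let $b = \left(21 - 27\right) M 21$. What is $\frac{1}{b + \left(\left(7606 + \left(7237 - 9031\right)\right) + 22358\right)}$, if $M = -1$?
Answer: $\frac{1}{28296} \approx 3.5341 \cdot 10^{-5}$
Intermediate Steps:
$b = 126$ ($b = \left(21 - 27\right) \left(\left(-1\right) 21\right) = \left(21 - 27\right) \left(-21\right) = \left(-6\right) \left(-21\right) = 126$)
$\frac{1}{b + \left(\left(7606 + \left(7237 - 9031\right)\right) + 22358\right)} = \frac{1}{126 + \left(\left(7606 + \left(7237 - 9031\right)\right) + 22358\right)} = \frac{1}{126 + \left(\left(7606 - 1794\right) + 22358\right)} = \frac{1}{126 + \left(5812 + 22358\right)} = \frac{1}{126 + 28170} = \frac{1}{28296}$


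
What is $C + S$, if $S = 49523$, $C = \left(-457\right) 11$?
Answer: $44496$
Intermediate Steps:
$C = -5027$
$C + S = -5027 + 49523 = 44496$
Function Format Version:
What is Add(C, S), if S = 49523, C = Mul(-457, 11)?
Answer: 44496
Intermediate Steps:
C = -5027
Add(C, S) = Add(-5027, 49523) = 44496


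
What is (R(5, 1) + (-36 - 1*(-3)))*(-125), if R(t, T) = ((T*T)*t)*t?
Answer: 1000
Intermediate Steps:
R(t, T) = T**2*t**2 (R(t, T) = (T**2*t)*t = (t*T**2)*t = T**2*t**2)
(R(5, 1) + (-36 - 1*(-3)))*(-125) = (1**2*5**2 + (-36 - 1*(-3)))*(-125) = (1*25 + (-36 + 3))*(-125) = (25 - 33)*(-125) = -8*(-125) = 1000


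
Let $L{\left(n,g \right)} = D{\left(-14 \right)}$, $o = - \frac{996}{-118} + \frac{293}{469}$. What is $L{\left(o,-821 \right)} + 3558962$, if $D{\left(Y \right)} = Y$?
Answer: $3558948$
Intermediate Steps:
$o = \frac{250849}{27671}$ ($o = \left(-996\right) \left(- \frac{1}{118}\right) + 293 \cdot \frac{1}{469} = \frac{498}{59} + \frac{293}{469} = \frac{250849}{27671} \approx 9.0654$)
$L{\left(n,g \right)} = -14$
$L{\left(o,-821 \right)} + 3558962 = -14 + 3558962 = 3558948$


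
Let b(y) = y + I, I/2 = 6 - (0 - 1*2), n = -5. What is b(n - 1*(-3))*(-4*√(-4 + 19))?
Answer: -56*√15 ≈ -216.89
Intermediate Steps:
I = 16 (I = 2*(6 - (0 - 1*2)) = 2*(6 - (0 - 2)) = 2*(6 - 1*(-2)) = 2*(6 + 2) = 2*8 = 16)
b(y) = 16 + y (b(y) = y + 16 = 16 + y)
b(n - 1*(-3))*(-4*√(-4 + 19)) = (16 + (-5 - 1*(-3)))*(-4*√(-4 + 19)) = (16 + (-5 + 3))*(-4*√15) = (16 - 2)*(-4*√15) = 14*(-4*√15) = -56*√15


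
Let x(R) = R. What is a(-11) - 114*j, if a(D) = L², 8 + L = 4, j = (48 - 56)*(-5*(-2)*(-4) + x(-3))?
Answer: -39200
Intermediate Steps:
j = 344 (j = (48 - 56)*(-5*(-2)*(-4) - 3) = -8*(10*(-4) - 3) = -8*(-40 - 3) = -8*(-43) = 344)
L = -4 (L = -8 + 4 = -4)
a(D) = 16 (a(D) = (-4)² = 16)
a(-11) - 114*j = 16 - 114*344 = 16 - 39216 = -39200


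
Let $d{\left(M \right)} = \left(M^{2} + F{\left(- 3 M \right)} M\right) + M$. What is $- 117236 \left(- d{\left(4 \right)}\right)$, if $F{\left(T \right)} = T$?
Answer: $-3282608$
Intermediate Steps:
$d{\left(M \right)} = M - 2 M^{2}$ ($d{\left(M \right)} = \left(M^{2} + - 3 M M\right) + M = \left(M^{2} - 3 M^{2}\right) + M = - 2 M^{2} + M = M - 2 M^{2}$)
$- 117236 \left(- d{\left(4 \right)}\right) = - 117236 \left(- 4 \left(1 - 8\right)\right) = - 117236 \left(- 4 \left(-7\right)\right) = - 117236 \left(\left(-1\right) \left(-28\right)\right) = \left(-117236\right) 28 = -3282608$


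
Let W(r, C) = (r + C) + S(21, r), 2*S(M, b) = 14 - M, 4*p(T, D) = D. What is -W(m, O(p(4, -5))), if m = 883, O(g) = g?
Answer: -3513/4 ≈ -878.25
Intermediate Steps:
p(T, D) = D/4
S(M, b) = 7 - M/2 (S(M, b) = (14 - M)/2 = 7 - M/2)
W(r, C) = -7/2 + C + r (W(r, C) = (r + C) + (7 - ½*21) = (C + r) + (7 - 21/2) = (C + r) - 7/2 = -7/2 + C + r)
-W(m, O(p(4, -5))) = -(-7/2 + (¼)*(-5) + 883) = -(-7/2 - 5/4 + 883) = -1*3513/4 = -3513/4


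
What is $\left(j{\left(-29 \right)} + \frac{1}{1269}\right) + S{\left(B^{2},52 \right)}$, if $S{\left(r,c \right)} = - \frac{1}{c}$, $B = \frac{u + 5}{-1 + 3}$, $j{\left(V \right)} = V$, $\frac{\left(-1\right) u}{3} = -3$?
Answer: $- \frac{1914869}{65988} \approx -29.018$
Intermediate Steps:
$u = 9$ ($u = \left(-3\right) \left(-3\right) = 9$)
$B = 7$ ($B = \frac{9 + 5}{-1 + 3} = \frac{14}{2} = 14 \cdot \frac{1}{2} = 7$)
$\left(j{\left(-29 \right)} + \frac{1}{1269}\right) + S{\left(B^{2},52 \right)} = \left(-29 + \frac{1}{1269}\right) - \frac{1}{52} = - \frac{36800}{1269} - \frac{1}{52} = - \frac{1914869}{65988}$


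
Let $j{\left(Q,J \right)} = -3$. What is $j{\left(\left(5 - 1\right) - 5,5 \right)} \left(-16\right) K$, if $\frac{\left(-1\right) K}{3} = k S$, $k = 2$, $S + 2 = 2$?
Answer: $0$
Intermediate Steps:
$S = 0$ ($S = -2 + 2 = 0$)
$K = 0$ ($K = - 3 \cdot 2 \cdot 0 = \left(-3\right) 0 = 0$)
$j{\left(\left(5 - 1\right) - 5,5 \right)} \left(-16\right) K = \left(-3\right) \left(-16\right) 0 = 48 \cdot 0 = 0$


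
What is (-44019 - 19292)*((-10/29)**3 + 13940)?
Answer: -21524578876260/24389 ≈ -8.8255e+8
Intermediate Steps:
(-44019 - 19292)*((-10/29)**3 + 13940) = -63311*((-10*1/29)**3 + 13940) = -63311*((-10/29)**3 + 13940) = -63311*(-1000/24389 + 13940) = -63311*339981660/24389 = -21524578876260/24389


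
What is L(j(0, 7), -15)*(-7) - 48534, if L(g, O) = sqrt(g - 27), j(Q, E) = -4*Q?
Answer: -48534 - 21*I*sqrt(3) ≈ -48534.0 - 36.373*I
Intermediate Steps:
L(g, O) = sqrt(-27 + g)
L(j(0, 7), -15)*(-7) - 48534 = sqrt(-27 - 4*0)*(-7) - 48534 = sqrt(-27 + 0)*(-7) - 48534 = sqrt(-27)*(-7) - 48534 = (3*I*sqrt(3))*(-7) - 48534 = -21*I*sqrt(3) - 48534 = -48534 - 21*I*sqrt(3)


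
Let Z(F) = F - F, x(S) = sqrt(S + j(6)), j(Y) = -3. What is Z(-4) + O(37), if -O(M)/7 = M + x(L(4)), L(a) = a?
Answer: -266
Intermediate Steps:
x(S) = sqrt(-3 + S) (x(S) = sqrt(S - 3) = sqrt(-3 + S))
O(M) = -7 - 7*M (O(M) = -7*(M + sqrt(-3 + 4)) = -7*(M + sqrt(1)) = -7*(M + 1) = -7*(1 + M) = -7 - 7*M)
Z(F) = 0
Z(-4) + O(37) = 0 + (-7 - 7*37) = 0 + (-7 - 259) = 0 - 266 = -266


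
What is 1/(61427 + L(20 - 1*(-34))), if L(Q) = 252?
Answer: 1/61679 ≈ 1.6213e-5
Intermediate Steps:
1/(61427 + L(20 - 1*(-34))) = 1/(61427 + 252) = 1/61679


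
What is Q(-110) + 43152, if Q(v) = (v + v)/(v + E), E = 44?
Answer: 129466/3 ≈ 43155.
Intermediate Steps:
Q(v) = 2*v/(44 + v) (Q(v) = (v + v)/(v + 44) = (2*v)/(44 + v) = 2*v/(44 + v))
Q(-110) + 43152 = 2*(-110)/(44 - 110) + 43152 = 2*(-110)/(-66) + 43152 = 2*(-110)*(-1/66) + 43152 = 10/3 + 43152 = 129466/3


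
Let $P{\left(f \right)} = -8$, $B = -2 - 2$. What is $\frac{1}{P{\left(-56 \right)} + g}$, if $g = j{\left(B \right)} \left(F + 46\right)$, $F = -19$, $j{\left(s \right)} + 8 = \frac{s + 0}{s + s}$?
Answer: $- \frac{2}{421} \approx -0.0047506$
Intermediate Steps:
$B = -4$
$j{\left(s \right)} = - \frac{15}{2}$ ($j{\left(s \right)} = -8 + \frac{s + 0}{s + s} = -8 + \frac{s}{2 s} = -8 + s \frac{1}{2 s} = -8 + \frac{1}{2} = - \frac{15}{2}$)
$g = - \frac{405}{2}$ ($g = - \frac{15 \left(-19 + 46\right)}{2} = \left(- \frac{15}{2}\right) 27 = - \frac{405}{2} \approx -202.5$)
$\frac{1}{P{\left(-56 \right)} + g} = \frac{1}{-8 - \frac{405}{2}} = \frac{1}{- \frac{421}{2}} = - \frac{2}{421}$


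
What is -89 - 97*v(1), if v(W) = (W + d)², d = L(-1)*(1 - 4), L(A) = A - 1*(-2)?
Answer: -477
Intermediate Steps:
L(A) = 2 + A (L(A) = A + 2 = 2 + A)
d = -3 (d = (2 - 1)*(1 - 4) = 1*(-3) = -3)
v(W) = (-3 + W)² (v(W) = (W - 3)² = (-3 + W)²)
-89 - 97*v(1) = -89 - 97*(-3 + 1)² = -89 - 97*(-2)² = -89 - 97*4 = -89 - 388 = -477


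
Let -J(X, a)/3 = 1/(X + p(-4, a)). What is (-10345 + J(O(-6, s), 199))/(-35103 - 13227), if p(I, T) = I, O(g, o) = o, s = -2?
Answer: 20689/96660 ≈ 0.21404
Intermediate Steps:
J(X, a) = -3/(-4 + X) (J(X, a) = -3/(X - 4) = -3/(-4 + X))
(-10345 + J(O(-6, s), 199))/(-35103 - 13227) = (-10345 - 3/(-4 - 2))/(-35103 - 13227) = (-10345 - 3/(-6))/(-48330) = (-10345 - 3*(-⅙))*(-1/48330) = (-10345 + ½)*(-1/48330) = -20689/2*(-1/48330) = 20689/96660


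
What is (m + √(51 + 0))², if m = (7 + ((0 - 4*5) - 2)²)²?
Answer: (241081 + √51)² ≈ 5.8123e+10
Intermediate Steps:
m = 241081 (m = (7 + ((0 - 20) - 2)²)² = (7 + (-20 - 2)²)² = (7 + (-22)²)² = (7 + 484)² = 491² = 241081)
(m + √(51 + 0))² = (241081 + √(51 + 0))² = (241081 + √51)²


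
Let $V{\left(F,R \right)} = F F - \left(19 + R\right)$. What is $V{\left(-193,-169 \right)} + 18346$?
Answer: $55745$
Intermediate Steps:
$V{\left(F,R \right)} = -19 + F^{2} - R$ ($V{\left(F,R \right)} = F^{2} - \left(19 + R\right) = -19 + F^{2} - R$)
$V{\left(-193,-169 \right)} + 18346 = \left(-19 + \left(-193\right)^{2} - -169\right) + 18346 = \left(-19 + 37249 + 169\right) + 18346 = 37399 + 18346 = 55745$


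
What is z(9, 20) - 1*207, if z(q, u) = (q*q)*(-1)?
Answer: -288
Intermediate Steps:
z(q, u) = -q² (z(q, u) = q²*(-1) = -q²)
z(9, 20) - 1*207 = -1*9² - 1*207 = -1*81 - 207 = -81 - 207 = -288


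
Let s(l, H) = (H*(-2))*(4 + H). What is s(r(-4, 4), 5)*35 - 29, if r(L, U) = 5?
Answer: -3179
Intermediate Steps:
s(l, H) = -2*H*(4 + H) (s(l, H) = (-2*H)*(4 + H) = -2*H*(4 + H))
s(r(-4, 4), 5)*35 - 29 = -2*5*(4 + 5)*35 - 29 = -2*5*9*35 - 29 = -90*35 - 29 = -3150 - 29 = -3179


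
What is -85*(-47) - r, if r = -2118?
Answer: 6113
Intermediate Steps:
-85*(-47) - r = -85*(-47) - 1*(-2118) = 3995 + 2118 = 6113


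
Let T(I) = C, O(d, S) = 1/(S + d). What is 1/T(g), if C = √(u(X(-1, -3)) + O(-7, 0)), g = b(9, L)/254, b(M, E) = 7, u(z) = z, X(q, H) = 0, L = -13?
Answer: -I*√7 ≈ -2.6458*I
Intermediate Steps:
g = 7/254 ≈ 0.027559
C = I*√7/7 (C = √(0 + 1/(0 - 7)) = √(0 + 1/(-7)) = √(0 - ⅐) = √(-⅐) = I*√7/7 ≈ 0.37796*I)
T(I) = I*√7/7
1/T(g) = 1/(I*√7/7) = -I*√7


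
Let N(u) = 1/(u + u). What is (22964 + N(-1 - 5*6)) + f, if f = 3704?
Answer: 1653415/62 ≈ 26668.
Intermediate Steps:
N(u) = 1/(2*u)
(22964 + N(-1 - 5*6)) + f = (22964 + 1/(2*(-1 - 5*6))) + 3704 = (22964 + 1/(2*(-1 - 30))) + 3704 = (22964 + (½)/(-31)) + 3704 = (22964 + (½)*(-1/31)) + 3704 = (22964 - 1/62) + 3704 = 1423767/62 + 3704 = 1653415/62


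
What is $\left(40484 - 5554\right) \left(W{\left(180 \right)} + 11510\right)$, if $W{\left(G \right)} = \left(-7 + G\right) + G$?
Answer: $414374590$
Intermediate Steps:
$W{\left(G \right)} = -7 + 2 G$
$\left(40484 - 5554\right) \left(W{\left(180 \right)} + 11510\right) = \left(40484 - 5554\right) \left(\left(-7 + 2 \cdot 180\right) + 11510\right) = 34930 \left(\left(-7 + 360\right) + 11510\right) = 34930 \left(353 + 11510\right) = 34930 \cdot 11863 = 414374590$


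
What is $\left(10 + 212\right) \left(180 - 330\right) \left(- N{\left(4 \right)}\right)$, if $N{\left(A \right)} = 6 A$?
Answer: $799200$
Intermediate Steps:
$\left(10 + 212\right) \left(180 - 330\right) \left(- N{\left(4 \right)}\right) = \left(10 + 212\right) \left(180 - 330\right) \left(- 6 \cdot 4\right) = 222 \left(-150\right) \left(\left(-1\right) 24\right) = \left(-33300\right) \left(-24\right) = 799200$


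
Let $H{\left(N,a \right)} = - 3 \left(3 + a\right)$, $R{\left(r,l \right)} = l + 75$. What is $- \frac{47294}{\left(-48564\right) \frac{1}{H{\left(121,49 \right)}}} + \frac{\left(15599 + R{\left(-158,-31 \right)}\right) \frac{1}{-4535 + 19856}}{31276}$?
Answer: $- \frac{32734454918299}{215471091668} \approx -151.92$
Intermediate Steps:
$R{\left(r,l \right)} = 75 + l$
$H{\left(N,a \right)} = -9 - 3 a$
$- \frac{47294}{\left(-48564\right) \frac{1}{H{\left(121,49 \right)}}} + \frac{\left(15599 + R{\left(-158,-31 \right)}\right) \frac{1}{-4535 + 19856}}{31276} = - \frac{47294}{\left(-48564\right) \frac{1}{-9 - 147}} + \frac{\left(15599 + \left(75 - 31\right)\right) \frac{1}{-4535 + 19856}}{31276} = - \frac{47294}{\left(-48564\right) \frac{1}{-9 - 147}} + \frac{15599 + 44}{15321} \cdot \frac{1}{31276} = - \frac{47294}{\left(-48564\right) \frac{1}{-156}} + 15643 \cdot \frac{1}{15321} \cdot \frac{1}{31276} = - \frac{47294}{\left(-48564\right) \left(- \frac{1}{156}\right)} + \frac{15643}{15321} \cdot \frac{1}{31276} = - \frac{47294}{\frac{4047}{13}} + \frac{15643}{479179596} = \left(-47294\right) \frac{13}{4047} + \frac{15643}{479179596} = - \frac{614822}{4047} + \frac{15643}{479179596} = - \frac{32734454918299}{215471091668}$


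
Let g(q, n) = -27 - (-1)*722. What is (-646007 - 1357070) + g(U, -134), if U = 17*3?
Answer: -2002382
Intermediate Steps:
U = 51
g(q, n) = 695 (g(q, n) = -27 - 1*(-722) = -27 + 722 = 695)
(-646007 - 1357070) + g(U, -134) = (-646007 - 1357070) + 695 = -2003077 + 695 = -2002382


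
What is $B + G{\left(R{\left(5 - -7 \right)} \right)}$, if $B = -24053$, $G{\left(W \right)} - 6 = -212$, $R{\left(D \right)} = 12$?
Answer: $-24259$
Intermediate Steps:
$G{\left(W \right)} = -206$ ($G{\left(W \right)} = 6 - 212 = -206$)
$B + G{\left(R{\left(5 - -7 \right)} \right)} = -24053 - 206 = -24259$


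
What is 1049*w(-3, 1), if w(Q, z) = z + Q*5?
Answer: -14686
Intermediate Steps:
w(Q, z) = z + 5*Q
1049*w(-3, 1) = 1049*(1 + 5*(-3)) = 1049*(1 - 15) = 1049*(-14) = -14686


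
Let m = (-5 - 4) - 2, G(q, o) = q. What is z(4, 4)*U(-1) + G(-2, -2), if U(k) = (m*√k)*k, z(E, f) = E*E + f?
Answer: -2 + 220*I ≈ -2.0 + 220.0*I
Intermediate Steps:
z(E, f) = f + E² (z(E, f) = E² + f = f + E²)
m = -11 (m = -9 - 2 = -11)
U(k) = -11*k^(3/2) (U(k) = (-11*√k)*k = -11*k^(3/2))
z(4, 4)*U(-1) + G(-2, -2) = (4 + 4²)*(-(-11)*I) - 2 = (4 + 16)*(-(-11)*I) - 2 = 20*(11*I) - 2 = 220*I - 2 = -2 + 220*I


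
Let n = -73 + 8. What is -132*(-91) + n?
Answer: 11947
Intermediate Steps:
n = -65
-132*(-91) + n = -132*(-91) - 65 = 12012 - 65 = 11947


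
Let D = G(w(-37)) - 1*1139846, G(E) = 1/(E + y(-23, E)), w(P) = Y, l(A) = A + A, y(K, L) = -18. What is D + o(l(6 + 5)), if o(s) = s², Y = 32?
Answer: -15951067/14 ≈ -1.1394e+6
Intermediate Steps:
l(A) = 2*A
w(P) = 32
G(E) = 1/(-18 + E) (G(E) = 1/(E - 18) = 1/(-18 + E))
D = -15957843/14 (D = 1/(-18 + 32) - 1*1139846 = 1/14 - 1139846 = -15957843/14 ≈ -1.1398e+6)
D + o(l(6 + 5)) = -15957843/14 + (2*(6 + 5))² = -15957843/14 + (2*11)² = -15957843/14 + 22² = -15957843/14 + 484 = -15951067/14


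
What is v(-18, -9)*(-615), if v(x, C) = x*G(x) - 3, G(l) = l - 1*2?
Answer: -219555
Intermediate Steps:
G(l) = -2 + l (G(l) = l - 2 = -2 + l)
v(x, C) = -3 + x*(-2 + x) (v(x, C) = x*(-2 + x) - 3 = -3 + x*(-2 + x))
v(-18, -9)*(-615) = (-3 - 18*(-2 - 18))*(-615) = (-3 - 18*(-20))*(-615) = (-3 + 360)*(-615) = 357*(-615) = -219555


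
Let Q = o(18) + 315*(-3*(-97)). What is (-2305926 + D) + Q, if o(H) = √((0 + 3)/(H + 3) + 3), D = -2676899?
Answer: -4891160 + √154/7 ≈ -4.8912e+6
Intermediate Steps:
o(H) = √(3 + 3/(3 + H)) (o(H) = √(3/(3 + H) + 3) = √(3 + 3/(3 + H)))
Q = 91665 + √154/7 (Q = √3*√((4 + 18)/(3 + 18)) + 315*(-3*(-97)) = √3*√(22/21) + 315*291 = √3*√((1/21)*22) + 91665 = √3*√(22/21) + 91665 = √3*(√462/21) + 91665 = √154/7 + 91665 = 91665 + √154/7 ≈ 91667.)
(-2305926 + D) + Q = (-2305926 - 2676899) + (91665 + √154/7) = -4982825 + (91665 + √154/7) = -4891160 + √154/7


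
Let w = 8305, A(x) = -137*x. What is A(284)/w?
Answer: -38908/8305 ≈ -4.6849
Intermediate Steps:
A(284)/w = -137*284/8305 = -38908*1/8305 = -38908/8305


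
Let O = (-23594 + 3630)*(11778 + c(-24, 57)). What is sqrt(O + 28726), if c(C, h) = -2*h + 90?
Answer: I*sqrt(234628130) ≈ 15318.0*I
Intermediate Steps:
c(C, h) = 90 - 2*h
O = -234656856 (O = (-23594 + 3630)*(11778 + (90 - 2*57)) = -19964*(11778 + (90 - 114)) = -19964*(11778 - 24) = -19964*11754 = -234656856)
sqrt(O + 28726) = sqrt(-234656856 + 28726) = sqrt(-234628130) = I*sqrt(234628130)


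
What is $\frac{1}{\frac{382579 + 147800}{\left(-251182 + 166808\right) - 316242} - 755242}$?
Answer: $- \frac{400616}{302562559451} \approx -1.3241 \cdot 10^{-6}$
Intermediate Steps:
$\frac{1}{\frac{382579 + 147800}{\left(-251182 + 166808\right) - 316242} - 755242} = \frac{1}{\frac{530379}{-84374 - 316242} - 755242} = \frac{1}{\frac{530379}{-400616} - 755242} = \frac{1}{530379 \left(- \frac{1}{400616}\right) - 755242} = \frac{1}{- \frac{530379}{400616} - 755242} = \frac{1}{- \frac{302562559451}{400616}} = - \frac{400616}{302562559451}$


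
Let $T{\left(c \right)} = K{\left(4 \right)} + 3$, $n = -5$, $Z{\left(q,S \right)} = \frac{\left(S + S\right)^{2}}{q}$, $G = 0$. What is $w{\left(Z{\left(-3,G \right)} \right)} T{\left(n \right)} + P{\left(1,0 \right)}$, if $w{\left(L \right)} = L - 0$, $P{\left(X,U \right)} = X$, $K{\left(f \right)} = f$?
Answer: $1$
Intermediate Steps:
$Z{\left(q,S \right)} = \frac{4 S^{2}}{q}$ ($Z{\left(q,S \right)} = \frac{\left(2 S\right)^{2}}{q} = \frac{4 S^{2}}{q}$)
$w{\left(L \right)} = L$ ($w{\left(L \right)} = L + 0 = L$)
$T{\left(c \right)} = 7$ ($T{\left(c \right)} = 4 + 3 = 7$)
$w{\left(Z{\left(-3,G \right)} \right)} T{\left(n \right)} + P{\left(1,0 \right)} = \frac{4 \cdot 0^{2}}{-3} \cdot 7 + 1 = 4 \cdot 0 \left(- \frac{1}{3}\right) 7 + 1 = 0 \cdot 7 + 1 = 0 + 1 = 1$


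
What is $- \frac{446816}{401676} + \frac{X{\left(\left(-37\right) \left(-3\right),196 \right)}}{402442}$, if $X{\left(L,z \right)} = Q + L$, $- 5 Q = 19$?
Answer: $- \frac{112359040628}{101032057995} \approx -1.1121$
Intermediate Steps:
$Q = - \frac{19}{5}$ ($Q = \left(- \frac{1}{5}\right) 19 = - \frac{19}{5} \approx -3.8$)
$X{\left(L,z \right)} = - \frac{19}{5} + L$
$- \frac{446816}{401676} + \frac{X{\left(\left(-37\right) \left(-3\right),196 \right)}}{402442} = - \frac{446816}{401676} + \frac{- \frac{19}{5} - -111}{402442} = \left(-446816\right) \frac{1}{401676} + \left(- \frac{19}{5} + 111\right) \frac{1}{402442} = - \frac{111704}{100419} + \frac{536}{5} \cdot \frac{1}{402442} = - \frac{111704}{100419} + \frac{268}{1006105} = - \frac{112359040628}{101032057995}$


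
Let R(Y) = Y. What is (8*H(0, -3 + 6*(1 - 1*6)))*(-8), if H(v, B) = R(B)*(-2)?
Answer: -4224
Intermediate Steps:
H(v, B) = -2*B (H(v, B) = B*(-2) = -2*B)
(8*H(0, -3 + 6*(1 - 1*6)))*(-8) = (8*(-2*(-3 + 6*(1 - 1*6))))*(-8) = (8*(-2*(-3 + 6*(1 - 6))))*(-8) = (8*(-2*(-3 + 6*(-5))))*(-8) = (8*(-2*(-3 - 30)))*(-8) = (8*(-2*(-33)))*(-8) = (8*66)*(-8) = 528*(-8) = -4224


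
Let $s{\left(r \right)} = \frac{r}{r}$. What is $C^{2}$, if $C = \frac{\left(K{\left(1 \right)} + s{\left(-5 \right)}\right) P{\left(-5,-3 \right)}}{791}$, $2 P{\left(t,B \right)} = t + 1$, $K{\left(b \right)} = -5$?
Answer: $\frac{64}{625681} \approx 0.00010229$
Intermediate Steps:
$s{\left(r \right)} = 1$
$P{\left(t,B \right)} = \frac{1}{2} + \frac{t}{2}$ ($P{\left(t,B \right)} = \frac{t + 1}{2} = \frac{1 + t}{2} = \frac{1}{2} + \frac{t}{2}$)
$C = \frac{8}{791}$ ($C = \frac{\left(-5 + 1\right) \left(\frac{1}{2} + \frac{1}{2} \left(-5\right)\right)}{791} = - 4 \left(\frac{1}{2} - \frac{5}{2}\right) \frac{1}{791} = \left(-4\right) \left(-2\right) \frac{1}{791} = 8 \cdot \frac{1}{791} = \frac{8}{791} \approx 0.010114$)
$C^{2} = \left(\frac{8}{791}\right)^{2} = \frac{64}{625681}$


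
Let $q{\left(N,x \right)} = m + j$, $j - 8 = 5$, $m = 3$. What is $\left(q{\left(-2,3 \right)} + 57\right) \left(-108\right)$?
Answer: $-7884$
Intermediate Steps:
$j = 13$ ($j = 8 + 5 = 13$)
$q{\left(N,x \right)} = 16$ ($q{\left(N,x \right)} = 3 + 13 = 16$)
$\left(q{\left(-2,3 \right)} + 57\right) \left(-108\right) = \left(16 + 57\right) \left(-108\right) = 73 \left(-108\right) = -7884$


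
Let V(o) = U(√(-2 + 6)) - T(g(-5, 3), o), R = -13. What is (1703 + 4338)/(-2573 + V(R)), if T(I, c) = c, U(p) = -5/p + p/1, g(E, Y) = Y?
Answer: -12082/5121 ≈ -2.3593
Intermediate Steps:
U(p) = p - 5/p (U(p) = -5/p + p*1 = -5/p + p = p - 5/p)
V(o) = -½ - o (V(o) = (√(-2 + 6) - 5/√(-2 + 6)) - o = (√4 - 5/(√4)) - o = (2 - 5/2) - o = -½ - o)
(1703 + 4338)/(-2573 + V(R)) = (1703 + 4338)/(-2573 + (-½ - 1*(-13))) = 6041/(-2573 + (-½ + 13)) = 6041/(-2573 + 25/2) = 6041/(-5121/2) = 6041*(-2/5121) = -12082/5121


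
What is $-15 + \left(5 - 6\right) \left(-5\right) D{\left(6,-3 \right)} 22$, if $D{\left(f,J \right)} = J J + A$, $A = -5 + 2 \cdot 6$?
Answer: $1745$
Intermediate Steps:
$A = 7$ ($A = -5 + 12 = 7$)
$D{\left(f,J \right)} = 7 + J^{2}$ ($D{\left(f,J \right)} = J J + 7 = J^{2} + 7 = 7 + J^{2}$)
$-15 + \left(5 - 6\right) \left(-5\right) D{\left(6,-3 \right)} 22 = -15 + \left(5 - 6\right) \left(-5\right) \left(7 + \left(-3\right)^{2}\right) 22 = -15 + \left(5 - 6\right) \left(-5\right) \left(7 + 9\right) 22 = -15 + \left(-1\right) \left(-5\right) 16 \cdot 22 = -15 + 5 \cdot 16 \cdot 22 = -15 + 80 \cdot 22 = -15 + 1760 = 1745$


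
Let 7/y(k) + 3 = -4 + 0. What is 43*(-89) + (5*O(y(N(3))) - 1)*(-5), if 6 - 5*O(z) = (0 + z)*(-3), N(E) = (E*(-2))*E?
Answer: -3837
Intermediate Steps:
N(E) = -2*E**2 (N(E) = (-2*E)*E = -2*E**2)
y(k) = -1 (y(k) = 7/(-3 + (-4 + 0)) = 7/(-3 - 4) = 7/(-7) = 7*(-1/7) = -1)
O(z) = 6/5 + 3*z/5 (O(z) = 6/5 - (0 + z)*(-3)/5 = 6/5 - z*(-3)/5 = 6/5 - (-3)*z/5 = 6/5 + 3*z/5)
43*(-89) + (5*O(y(N(3))) - 1)*(-5) = 43*(-89) + (5*(6/5 + (3/5)*(-1)) - 1)*(-5) = -3827 + (5*(6/5 - 3/5) - 1)*(-5) = -3827 + (5*(3/5) - 1)*(-5) = -3827 + (3 - 1)*(-5) = -3827 + 2*(-5) = -3827 - 10 = -3837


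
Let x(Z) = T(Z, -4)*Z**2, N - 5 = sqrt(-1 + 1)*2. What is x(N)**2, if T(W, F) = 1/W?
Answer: 25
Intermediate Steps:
N = 5 (N = 5 + sqrt(-1 + 1)*2 = 5 + sqrt(0)*2 = 5 + 0*2 = 5 + 0 = 5)
x(Z) = Z (x(Z) = Z**2/Z = Z)
x(N)**2 = 5**2 = 25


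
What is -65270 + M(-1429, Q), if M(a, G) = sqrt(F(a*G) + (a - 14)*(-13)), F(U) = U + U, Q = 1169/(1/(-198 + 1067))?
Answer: -65270 + I*sqrt(2903311979) ≈ -65270.0 + 53882.0*I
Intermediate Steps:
Q = 1015861 (Q = 1169/(1/869) = 1169*869 = 1015861)
F(U) = 2*U
M(a, G) = sqrt(182 - 13*a + 2*G*a) (M(a, G) = sqrt(2*(a*G) + (a - 14)*(-13)) = sqrt(2*(G*a) + (-14 + a)*(-13)) = sqrt(2*G*a + (182 - 13*a)) = sqrt(182 - 13*a + 2*G*a))
-65270 + M(-1429, Q) = -65270 + sqrt(182 - 13*(-1429) + 2*1015861*(-1429)) = -65270 + sqrt(182 + 18577 - 2903330738) = -65270 + sqrt(-2903311979) = -65270 + I*sqrt(2903311979)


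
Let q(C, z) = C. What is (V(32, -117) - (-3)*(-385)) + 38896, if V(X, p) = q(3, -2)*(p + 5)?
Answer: 37405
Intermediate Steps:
V(X, p) = 15 + 3*p (V(X, p) = 3*(p + 5) = 3*(5 + p) = 15 + 3*p)
(V(32, -117) - (-3)*(-385)) + 38896 = ((15 + 3*(-117)) - (-3)*(-385)) + 38896 = ((15 - 351) - 1*1155) + 38896 = (-336 - 1155) + 38896 = -1491 + 38896 = 37405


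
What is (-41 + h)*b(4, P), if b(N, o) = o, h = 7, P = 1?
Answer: -34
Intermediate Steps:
(-41 + h)*b(4, P) = (-41 + 7)*1 = -34*1 = -34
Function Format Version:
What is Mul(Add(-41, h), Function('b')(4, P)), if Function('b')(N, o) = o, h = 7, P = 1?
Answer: -34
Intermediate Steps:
Mul(Add(-41, h), Function('b')(4, P)) = Mul(Add(-41, 7), 1) = Mul(-34, 1) = -34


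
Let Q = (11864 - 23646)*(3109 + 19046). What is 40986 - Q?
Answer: 261071196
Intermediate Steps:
Q = -261030210 (Q = -11782*22155 = -261030210)
40986 - Q = 40986 - 1*(-261030210) = 40986 + 261030210 = 261071196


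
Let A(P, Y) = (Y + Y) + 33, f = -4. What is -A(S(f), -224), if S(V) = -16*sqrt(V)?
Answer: 415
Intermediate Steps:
A(P, Y) = 33 + 2*Y (A(P, Y) = 2*Y + 33 = 33 + 2*Y)
-A(S(f), -224) = -(33 + 2*(-224)) = -(33 - 448) = -1*(-415) = 415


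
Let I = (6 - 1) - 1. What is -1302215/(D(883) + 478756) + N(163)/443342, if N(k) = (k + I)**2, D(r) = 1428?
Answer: -281967375477/106442867464 ≈ -2.6490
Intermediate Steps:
I = 4 (I = 5 - 1 = 4)
N(k) = (4 + k)**2 (N(k) = (k + 4)**2 = (4 + k)**2)
-1302215/(D(883) + 478756) + N(163)/443342 = -1302215/(1428 + 478756) + (4 + 163)**2/443342 = -1302215/480184 + 167**2*(1/443342) = -1302215*1/480184 + 27889*(1/443342) = -1302215/480184 + 27889/443342 = -281967375477/106442867464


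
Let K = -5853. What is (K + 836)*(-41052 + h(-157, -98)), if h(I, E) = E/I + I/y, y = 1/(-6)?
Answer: 31592911924/157 ≈ 2.0123e+8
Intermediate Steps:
y = -1/6 ≈ -0.16667
h(I, E) = -6*I + E/I (h(I, E) = E/I + I/(-1/6) = E/I + I*(-6) = E/I - 6*I = -6*I + E/I)
(K + 836)*(-41052 + h(-157, -98)) = (-5853 + 836)*(-41052 + (-6*(-157) - 98/(-157))) = -5017*(-41052 + (942 - 98*(-1/157))) = -5017*(-41052 + (942 + 98/157)) = -5017*(-41052 + 147992/157) = -5017*(-6297172/157) = 31592911924/157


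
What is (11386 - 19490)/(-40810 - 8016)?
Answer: 4052/24413 ≈ 0.16598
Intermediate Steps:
(11386 - 19490)/(-40810 - 8016) = -8104/(-48826) = -8104*(-1/48826) = 4052/24413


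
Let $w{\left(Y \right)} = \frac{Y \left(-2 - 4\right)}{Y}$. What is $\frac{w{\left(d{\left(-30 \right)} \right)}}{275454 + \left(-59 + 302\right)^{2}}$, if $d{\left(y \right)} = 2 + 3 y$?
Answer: $- \frac{2}{111501} \approx -1.7937 \cdot 10^{-5}$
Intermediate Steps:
$w{\left(Y \right)} = -6$ ($w{\left(Y \right)} = \frac{Y \left(-6\right)}{Y} = \frac{\left(-6\right) Y}{Y} = -6$)
$\frac{w{\left(d{\left(-30 \right)} \right)}}{275454 + \left(-59 + 302\right)^{2}} = - \frac{6}{275454 + \left(-59 + 302\right)^{2}} = - \frac{6}{275454 + 243^{2}} = - \frac{6}{275454 + 59049} = - \frac{6}{334503} = \left(-6\right) \frac{1}{334503} = - \frac{2}{111501}$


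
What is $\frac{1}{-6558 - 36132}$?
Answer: $- \frac{1}{42690} \approx -2.3425 \cdot 10^{-5}$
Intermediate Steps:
$\frac{1}{-6558 - 36132} = \frac{1}{-42690} = - \frac{1}{42690}$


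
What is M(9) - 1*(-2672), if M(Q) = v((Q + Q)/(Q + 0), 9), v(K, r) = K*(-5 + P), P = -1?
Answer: 2660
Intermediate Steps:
v(K, r) = -6*K (v(K, r) = K*(-5 - 1) = K*(-6) = -6*K)
M(Q) = -12 (M(Q) = -6*(Q + Q)/(Q + 0) = -6*2*Q/Q = -6*2 = -12)
M(9) - 1*(-2672) = -12 - 1*(-2672) = -12 + 2672 = 2660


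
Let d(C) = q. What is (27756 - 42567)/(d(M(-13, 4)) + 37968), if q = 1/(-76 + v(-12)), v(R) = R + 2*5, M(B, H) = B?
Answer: -1155258/2961503 ≈ -0.39009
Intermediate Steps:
v(R) = 10 + R (v(R) = R + 10 = 10 + R)
q = -1/78 (q = 1/(-76 + (10 - 12)) = 1/(-76 - 2) = 1/(-78) = -1/78 ≈ -0.012821)
d(C) = -1/78
(27756 - 42567)/(d(M(-13, 4)) + 37968) = (27756 - 42567)/(-1/78 + 37968) = -14811/2961503/78 = -14811*78/2961503 = -1155258/2961503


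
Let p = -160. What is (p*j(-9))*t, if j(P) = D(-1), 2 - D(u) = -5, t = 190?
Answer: -212800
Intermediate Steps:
D(u) = 7 (D(u) = 2 - 1*(-5) = 2 + 5 = 7)
j(P) = 7
(p*j(-9))*t = -160*7*190 = -1120*190 = -212800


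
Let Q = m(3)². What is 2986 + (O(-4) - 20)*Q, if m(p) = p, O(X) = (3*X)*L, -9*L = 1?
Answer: 2818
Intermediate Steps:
L = -⅑ (L = -⅑*1 = -⅑ ≈ -0.11111)
O(X) = -X/3 (O(X) = (3*X)*(-⅑) = -X/3)
Q = 9 (Q = 3² = 9)
2986 + (O(-4) - 20)*Q = 2986 + (-⅓*(-4) - 20)*9 = 2986 + (4/3 - 20)*9 = 2986 - 56/3*9 = 2986 - 168 = 2818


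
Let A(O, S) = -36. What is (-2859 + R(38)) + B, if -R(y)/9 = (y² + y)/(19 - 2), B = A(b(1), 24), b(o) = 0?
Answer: -62553/17 ≈ -3679.6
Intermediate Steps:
B = -36
R(y) = -9*y/17 - 9*y²/17 (R(y) = -9*(y² + y)/(19 - 2) = -9*(y + y²)/17 = -9*(y/17 + y²/17) = -9*y/17 - 9*y²/17)
(-2859 + R(38)) + B = (-2859 - 9/17*38*(1 + 38)) - 36 = (-2859 - 9/17*38*39) - 36 = (-2859 - 13338/17) - 36 = -61941/17 - 36 = -62553/17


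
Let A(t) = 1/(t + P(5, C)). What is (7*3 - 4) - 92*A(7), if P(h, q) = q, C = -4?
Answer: -41/3 ≈ -13.667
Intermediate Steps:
A(t) = 1/(-4 + t) (A(t) = 1/(t - 4) = 1/(-4 + t))
(7*3 - 4) - 92*A(7) = (7*3 - 4) - 92/(-4 + 7) = (21 - 4) - 92/3 = 17 - 92*⅓ = 17 - 92/3 = -41/3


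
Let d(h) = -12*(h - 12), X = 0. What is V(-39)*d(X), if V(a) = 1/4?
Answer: 36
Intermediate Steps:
V(a) = ¼
d(h) = 144 - 12*h (d(h) = -12*(-12 + h) = 144 - 12*h)
V(-39)*d(X) = (144 - 12*0)/4 = (144 + 0)/4 = (¼)*144 = 36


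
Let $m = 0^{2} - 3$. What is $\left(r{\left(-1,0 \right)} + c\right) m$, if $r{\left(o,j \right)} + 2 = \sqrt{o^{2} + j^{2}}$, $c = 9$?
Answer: $-24$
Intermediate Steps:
$r{\left(o,j \right)} = -2 + \sqrt{j^{2} + o^{2}}$ ($r{\left(o,j \right)} = -2 + \sqrt{o^{2} + j^{2}} = -2 + \sqrt{j^{2} + o^{2}}$)
$m = -3$ ($m = 0 - 3 = -3$)
$\left(r{\left(-1,0 \right)} + c\right) m = \left(\left(-2 + \sqrt{0^{2} + \left(-1\right)^{2}}\right) + 9\right) \left(-3\right) = \left(\left(-2 + \sqrt{0 + 1}\right) + 9\right) \left(-3\right) = \left(\left(-2 + \sqrt{1}\right) + 9\right) \left(-3\right) = \left(\left(-2 + 1\right) + 9\right) \left(-3\right) = \left(-1 + 9\right) \left(-3\right) = 8 \left(-3\right) = -24$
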